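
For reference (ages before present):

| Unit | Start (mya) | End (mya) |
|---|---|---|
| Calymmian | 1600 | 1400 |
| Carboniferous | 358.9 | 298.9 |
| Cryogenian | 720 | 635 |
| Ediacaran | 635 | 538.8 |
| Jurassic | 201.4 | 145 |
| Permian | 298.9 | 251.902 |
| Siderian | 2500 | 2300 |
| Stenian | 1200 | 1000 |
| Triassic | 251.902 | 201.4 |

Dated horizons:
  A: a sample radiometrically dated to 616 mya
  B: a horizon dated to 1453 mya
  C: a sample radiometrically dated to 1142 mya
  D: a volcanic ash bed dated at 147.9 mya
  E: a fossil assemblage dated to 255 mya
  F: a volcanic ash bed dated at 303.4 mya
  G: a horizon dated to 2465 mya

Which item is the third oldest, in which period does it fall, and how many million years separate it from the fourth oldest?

C, in the Stenian; 526 million years to A

Sorted oldest-first by Ma: G (2465), B (1453), C (1142), A (616), F (303.4), E (255), D (147.9).
The third oldest is C at 1142 Ma, which lies in 1200–1000 Ma: the Stenian.
The fourth oldest is A at 616 Ma; separation = |1142 − 616| = 526 Myr.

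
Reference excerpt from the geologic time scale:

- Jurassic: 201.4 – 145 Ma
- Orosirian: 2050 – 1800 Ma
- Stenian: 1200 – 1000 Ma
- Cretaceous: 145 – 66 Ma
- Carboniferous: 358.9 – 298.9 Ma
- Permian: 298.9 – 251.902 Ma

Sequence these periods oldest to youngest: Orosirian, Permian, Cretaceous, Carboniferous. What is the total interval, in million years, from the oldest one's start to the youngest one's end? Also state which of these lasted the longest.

From the excerpt: Orosirian 2050–1800; Permian 298.9–251.902; Cretaceous 145–66; Carboniferous 358.9–298.9 (Ma).
Larger Ma is earlier, so the oldest is Orosirian and the youngest is Cretaceous; oldest to youngest: Orosirian, Carboniferous, Permian, Cretaceous.
Oldest start 2050 minus youngest end 66 gives 1984 Myr overall.
Individual lengths (start − end): Orosirian 250; Permian 46.998; Carboniferous 60; Cretaceous 79. The largest is Orosirian at 250 Myr.

Orosirian → Carboniferous → Permian → Cretaceous; total span 1984 Myr; longest is Orosirian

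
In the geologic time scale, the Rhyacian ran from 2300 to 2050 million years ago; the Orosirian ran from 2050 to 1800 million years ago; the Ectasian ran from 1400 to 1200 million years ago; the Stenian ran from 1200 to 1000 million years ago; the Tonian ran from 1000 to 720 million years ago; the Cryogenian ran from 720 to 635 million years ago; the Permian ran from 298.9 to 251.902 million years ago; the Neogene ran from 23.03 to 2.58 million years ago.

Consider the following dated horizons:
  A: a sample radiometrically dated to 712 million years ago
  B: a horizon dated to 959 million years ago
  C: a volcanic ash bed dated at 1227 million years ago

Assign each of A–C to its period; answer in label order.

A — Cryogenian; B — Tonian; C — Ectasian

A: 712 Ma lies in 720–635 Ma, so Cryogenian.
B: 959 Ma lies in 1000–720 Ma, so Tonian.
C: 1227 Ma lies in 1400–1200 Ma, so Ectasian.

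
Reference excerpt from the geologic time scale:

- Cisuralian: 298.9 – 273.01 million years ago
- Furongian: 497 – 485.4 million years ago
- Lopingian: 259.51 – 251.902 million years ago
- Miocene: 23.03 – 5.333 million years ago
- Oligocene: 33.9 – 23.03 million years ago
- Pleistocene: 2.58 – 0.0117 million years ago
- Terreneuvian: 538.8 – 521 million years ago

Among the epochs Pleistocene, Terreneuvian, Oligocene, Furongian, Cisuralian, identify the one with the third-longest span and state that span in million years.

Furongian, 11.6 million years

Start − end for each: Pleistocene 2.58 − 0.0117 = 2.5683; Terreneuvian 538.8 − 521 = 17.8; Oligocene 33.9 − 23.03 = 10.87; Furongian 497 − 485.4 = 11.6; Cisuralian 298.9 − 273.01 = 25.89.
Ranking these from longest: Cisuralian > Terreneuvian > Furongian > Oligocene > Pleistocene.
Position 3 in that ranking is Furongian, which lasted 11.6 Myr.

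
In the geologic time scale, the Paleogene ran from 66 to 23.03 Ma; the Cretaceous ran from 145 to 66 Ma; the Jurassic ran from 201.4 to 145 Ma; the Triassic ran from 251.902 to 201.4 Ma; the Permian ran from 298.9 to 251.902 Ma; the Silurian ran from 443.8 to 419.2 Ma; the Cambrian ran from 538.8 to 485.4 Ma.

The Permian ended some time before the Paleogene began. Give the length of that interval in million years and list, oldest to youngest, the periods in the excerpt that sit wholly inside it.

185.902 million years; Triassic, Jurassic, Cretaceous

End of Permian = 251.902 Ma; start of Paleogene = 66 Ma.
Gap = 251.902 − 66 = 185.902 Myr.
Periods wholly inside 251.902–66 Ma: Triassic (251.902–201.4), Jurassic (201.4–145), Cretaceous (145–66).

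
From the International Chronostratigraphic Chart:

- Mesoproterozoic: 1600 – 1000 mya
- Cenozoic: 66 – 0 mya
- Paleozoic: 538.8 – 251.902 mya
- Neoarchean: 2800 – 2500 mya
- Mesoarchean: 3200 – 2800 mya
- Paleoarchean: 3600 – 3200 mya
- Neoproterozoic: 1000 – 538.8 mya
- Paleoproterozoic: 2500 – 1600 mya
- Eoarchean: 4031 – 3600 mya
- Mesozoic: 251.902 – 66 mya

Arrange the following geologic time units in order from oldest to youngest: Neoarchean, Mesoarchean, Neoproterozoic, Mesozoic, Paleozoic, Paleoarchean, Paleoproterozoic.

Paleoarchean, Mesoarchean, Neoarchean, Paleoproterozoic, Neoproterozoic, Paleozoic, Mesozoic

Read off each span (Ma): Neoarchean 2800–2500; Mesoarchean 3200–2800; Neoproterozoic 1000–538.8; Mesozoic 251.902–66; Paleozoic 538.8–251.902; Paleoarchean 3600–3200; Paleoproterozoic 2500–1600.
Larger Ma is older, so oldest→youngest is Paleoarchean, Mesoarchean, Neoarchean, Paleoproterozoic, Neoproterozoic, Paleozoic, Mesozoic.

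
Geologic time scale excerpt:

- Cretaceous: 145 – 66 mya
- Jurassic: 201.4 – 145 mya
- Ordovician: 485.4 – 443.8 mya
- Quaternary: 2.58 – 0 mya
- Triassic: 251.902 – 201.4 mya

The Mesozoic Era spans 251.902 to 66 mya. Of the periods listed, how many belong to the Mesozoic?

Periods inside 251.902–66 Ma: Triassic, Jurassic, Cretaceous — 3 in total.

3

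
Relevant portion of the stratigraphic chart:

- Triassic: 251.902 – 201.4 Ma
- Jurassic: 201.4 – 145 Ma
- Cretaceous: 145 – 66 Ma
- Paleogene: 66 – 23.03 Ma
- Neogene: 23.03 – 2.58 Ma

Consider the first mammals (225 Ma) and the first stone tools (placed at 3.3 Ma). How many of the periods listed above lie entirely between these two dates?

The older date is 225 Ma and the younger is 3.3 Ma.
Periods with start < 225 and end > 3.3 Ma: Jurassic (201.4–145), Cretaceous (145–66), Paleogene (66–23.03).
That is 3 complete periods.

3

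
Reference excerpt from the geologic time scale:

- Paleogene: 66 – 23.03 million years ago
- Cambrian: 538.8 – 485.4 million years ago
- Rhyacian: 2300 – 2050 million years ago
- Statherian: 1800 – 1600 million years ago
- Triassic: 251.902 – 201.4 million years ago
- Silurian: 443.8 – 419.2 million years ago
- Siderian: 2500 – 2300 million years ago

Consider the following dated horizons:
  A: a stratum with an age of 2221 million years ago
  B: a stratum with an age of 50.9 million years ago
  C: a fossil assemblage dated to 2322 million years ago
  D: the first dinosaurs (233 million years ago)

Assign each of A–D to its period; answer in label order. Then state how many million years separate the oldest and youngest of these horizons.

Match each age against the start–end ranges in the excerpt: A = 2221 Ma → Rhyacian (2300–2050); B = 50.9 Ma → Paleogene (66–23.03); C = 2322 Ma → Siderian (2500–2300); D = 233 Ma → Triassic (251.902–201.4).
The largest age is 2322 Ma and the smallest is 50.9 Ma; their difference is 2271.1 Myr.

A — Rhyacian; B — Paleogene; C — Siderian; D — Triassic; span 2271.1 million years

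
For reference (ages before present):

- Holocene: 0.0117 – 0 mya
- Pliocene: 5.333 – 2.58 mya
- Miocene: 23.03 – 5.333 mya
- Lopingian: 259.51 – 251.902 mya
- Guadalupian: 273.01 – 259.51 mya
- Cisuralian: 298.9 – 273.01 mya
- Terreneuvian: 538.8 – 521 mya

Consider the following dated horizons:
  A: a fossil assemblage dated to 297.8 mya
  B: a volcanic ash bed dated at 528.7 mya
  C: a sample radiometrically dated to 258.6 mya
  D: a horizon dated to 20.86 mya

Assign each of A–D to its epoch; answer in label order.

Match each age against the start–end ranges in the excerpt: A = 297.8 Ma → Cisuralian (298.9–273.01); B = 528.7 Ma → Terreneuvian (538.8–521); C = 258.6 Ma → Lopingian (259.51–251.902); D = 20.86 Ma → Miocene (23.03–5.333).

A — Cisuralian; B — Terreneuvian; C — Lopingian; D — Miocene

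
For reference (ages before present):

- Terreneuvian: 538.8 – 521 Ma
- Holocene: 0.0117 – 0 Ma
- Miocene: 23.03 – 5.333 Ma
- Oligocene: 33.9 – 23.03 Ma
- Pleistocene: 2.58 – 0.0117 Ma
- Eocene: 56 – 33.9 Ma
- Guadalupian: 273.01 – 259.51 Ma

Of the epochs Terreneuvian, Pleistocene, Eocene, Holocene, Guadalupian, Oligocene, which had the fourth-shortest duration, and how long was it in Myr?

Guadalupian, 13.5 million years

Start − end for each: Terreneuvian 538.8 − 521 = 17.8; Pleistocene 2.58 − 0.0117 = 2.5683; Eocene 56 − 33.9 = 22.1; Holocene 0.0117 − 0 = 0.0117; Guadalupian 273.01 − 259.51 = 13.5; Oligocene 33.9 − 23.03 = 10.87.
Ranking these from shortest: Holocene < Pleistocene < Oligocene < Guadalupian < Terreneuvian < Eocene.
Position 4 in that ranking is Guadalupian, which lasted 13.5 Myr.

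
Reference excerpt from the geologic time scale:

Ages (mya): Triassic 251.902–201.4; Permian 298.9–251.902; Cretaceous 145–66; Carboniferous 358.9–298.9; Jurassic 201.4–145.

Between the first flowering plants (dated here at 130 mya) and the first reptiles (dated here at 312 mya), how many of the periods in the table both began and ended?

3

312 Ma sits inside the Carboniferous (358.9–298.9) and 130 Ma inside the Cretaceous (145–66); neither of those is wholly between the two dates.
The listed periods lying completely between them are Permian, Triassic, Jurassic — 3 in all.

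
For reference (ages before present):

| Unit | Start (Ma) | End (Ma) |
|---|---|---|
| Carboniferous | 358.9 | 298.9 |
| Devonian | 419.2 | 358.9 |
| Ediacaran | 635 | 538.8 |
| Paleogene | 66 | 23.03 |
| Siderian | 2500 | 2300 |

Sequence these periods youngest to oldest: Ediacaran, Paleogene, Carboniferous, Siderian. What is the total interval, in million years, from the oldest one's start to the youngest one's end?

Paleogene, Carboniferous, Ediacaran, Siderian; total span 2476.97 Myr

From the excerpt: Ediacaran 635–538.8; Paleogene 66–23.03; Carboniferous 358.9–298.9; Siderian 2500–2300 (Ma).
Larger Ma is earlier, so the oldest is Siderian and the youngest is Paleogene; youngest to oldest: Paleogene, Carboniferous, Ediacaran, Siderian.
Oldest start 2500 minus youngest end 23.03 gives 2476.97 Myr overall.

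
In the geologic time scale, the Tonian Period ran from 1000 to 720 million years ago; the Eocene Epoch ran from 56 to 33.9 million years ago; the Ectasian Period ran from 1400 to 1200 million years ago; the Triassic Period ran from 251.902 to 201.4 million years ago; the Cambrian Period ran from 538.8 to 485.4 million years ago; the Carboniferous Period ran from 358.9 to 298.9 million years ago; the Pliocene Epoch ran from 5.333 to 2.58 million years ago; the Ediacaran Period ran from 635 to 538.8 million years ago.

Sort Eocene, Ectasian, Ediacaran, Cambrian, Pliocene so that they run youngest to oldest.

Pliocene → Eocene → Cambrian → Ediacaran → Ectasian

Sorting by start age (ascending Ma, since larger Ma = older): Pliocene began 5.333, Eocene began 56, Cambrian began 538.8, Ediacaran began 635, Ectasian began 1400.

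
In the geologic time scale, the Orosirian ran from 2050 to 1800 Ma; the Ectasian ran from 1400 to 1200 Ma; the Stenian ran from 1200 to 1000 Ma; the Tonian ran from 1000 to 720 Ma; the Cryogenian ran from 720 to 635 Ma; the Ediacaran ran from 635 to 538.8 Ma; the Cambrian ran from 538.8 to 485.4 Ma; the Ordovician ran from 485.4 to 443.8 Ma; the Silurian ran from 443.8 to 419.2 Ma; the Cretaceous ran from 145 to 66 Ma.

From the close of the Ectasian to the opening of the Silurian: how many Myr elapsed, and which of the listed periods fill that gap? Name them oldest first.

End of Ectasian = 1200 Ma; start of Silurian = 443.8 Ma.
Gap = 1200 − 443.8 = 756.2 Myr.
Periods wholly inside 1200–443.8 Ma: Stenian (1200–1000), Tonian (1000–720), Cryogenian (720–635), Ediacaran (635–538.8), Cambrian (538.8–485.4), Ordovician (485.4–443.8).

756.2 million years; Stenian, Tonian, Cryogenian, Ediacaran, Cambrian, Ordovician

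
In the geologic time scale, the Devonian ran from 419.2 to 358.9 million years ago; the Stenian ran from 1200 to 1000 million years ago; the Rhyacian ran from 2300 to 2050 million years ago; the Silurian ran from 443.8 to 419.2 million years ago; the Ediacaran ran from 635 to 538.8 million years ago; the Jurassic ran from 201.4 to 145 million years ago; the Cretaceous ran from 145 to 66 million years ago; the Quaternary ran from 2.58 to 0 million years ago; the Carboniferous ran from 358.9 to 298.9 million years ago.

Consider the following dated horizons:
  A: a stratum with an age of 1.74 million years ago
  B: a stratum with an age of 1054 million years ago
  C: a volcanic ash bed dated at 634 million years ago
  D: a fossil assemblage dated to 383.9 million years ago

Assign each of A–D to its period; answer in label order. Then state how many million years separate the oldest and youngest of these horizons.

A: 1.74 Ma lies in 2.58–0 Ma, so Quaternary.
B: 1054 Ma lies in 1200–1000 Ma, so Stenian.
C: 634 Ma lies in 635–538.8 Ma, so Ediacaran.
D: 383.9 Ma lies in 419.2–358.9 Ma, so Devonian.
Oldest = 1054 Ma, youngest = 1.74 Ma → span 1052.26 Myr.

A — Quaternary; B — Stenian; C — Ediacaran; D — Devonian; span 1052.26 million years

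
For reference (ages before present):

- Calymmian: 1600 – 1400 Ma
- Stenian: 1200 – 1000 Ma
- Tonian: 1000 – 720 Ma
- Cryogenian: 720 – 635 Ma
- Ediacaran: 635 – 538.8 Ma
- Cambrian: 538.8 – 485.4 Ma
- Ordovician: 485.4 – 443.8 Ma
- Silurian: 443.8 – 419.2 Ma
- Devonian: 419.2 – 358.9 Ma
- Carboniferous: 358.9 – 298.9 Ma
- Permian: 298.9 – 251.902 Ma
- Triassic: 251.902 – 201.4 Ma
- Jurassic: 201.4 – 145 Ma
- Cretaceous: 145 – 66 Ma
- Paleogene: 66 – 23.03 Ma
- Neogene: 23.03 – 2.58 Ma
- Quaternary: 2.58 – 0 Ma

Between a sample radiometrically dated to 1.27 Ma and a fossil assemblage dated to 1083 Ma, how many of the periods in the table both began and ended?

14

The older date is 1083 Ma and the younger is 1.27 Ma.
Periods with start < 1083 and end > 1.27 Ma: Tonian (1000–720), Cryogenian (720–635), Ediacaran (635–538.8), Cambrian (538.8–485.4), Ordovician (485.4–443.8), Silurian (443.8–419.2), Devonian (419.2–358.9), Carboniferous (358.9–298.9), Permian (298.9–251.902), Triassic (251.902–201.4), Jurassic (201.4–145), Cretaceous (145–66), Paleogene (66–23.03), Neogene (23.03–2.58).
That is 14 complete periods.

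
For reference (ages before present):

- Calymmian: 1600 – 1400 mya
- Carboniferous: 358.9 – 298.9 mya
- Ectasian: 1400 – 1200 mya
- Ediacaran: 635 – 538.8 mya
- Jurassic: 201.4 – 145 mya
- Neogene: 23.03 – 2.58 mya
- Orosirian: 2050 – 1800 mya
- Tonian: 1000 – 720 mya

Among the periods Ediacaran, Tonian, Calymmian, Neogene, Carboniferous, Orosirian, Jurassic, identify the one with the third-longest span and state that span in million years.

Durations: Ediacaran 96.2; Tonian 280; Calymmian 200; Neogene 20.45; Carboniferous 60; Orosirian 250; Jurassic 56.4 Myr.
Sorted longest-first: Tonian (280), Orosirian (250), Calymmian (200), Ediacaran (96.2), Carboniferous (60), Jurassic (56.4), Neogene (20.45).
The third longest is Calymmian at 200 Myr.

Calymmian, 200 million years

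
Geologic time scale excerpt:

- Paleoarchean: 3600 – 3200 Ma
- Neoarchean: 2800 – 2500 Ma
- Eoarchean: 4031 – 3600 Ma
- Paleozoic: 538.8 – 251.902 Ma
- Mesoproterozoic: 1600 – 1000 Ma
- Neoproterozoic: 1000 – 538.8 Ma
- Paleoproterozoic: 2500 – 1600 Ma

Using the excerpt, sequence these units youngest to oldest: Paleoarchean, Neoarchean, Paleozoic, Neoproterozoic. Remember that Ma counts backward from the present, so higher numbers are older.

Paleozoic, Neoproterozoic, Neoarchean, Paleoarchean

The oldest of these is Paleoarchean (starts 3600 Ma) and the youngest is Paleozoic (ends 251.902 Ma).
In between, by decreasing start age: Neoarchean (2800), Neoproterozoic (1000).
Listing youngest first means reversing that sequence.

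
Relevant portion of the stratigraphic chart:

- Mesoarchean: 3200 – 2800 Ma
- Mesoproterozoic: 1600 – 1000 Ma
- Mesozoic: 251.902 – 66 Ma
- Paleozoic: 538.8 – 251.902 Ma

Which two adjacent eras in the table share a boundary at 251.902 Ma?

The Paleozoic ends at 251.902 Ma and the Mesozoic begins at 251.902 Ma, so they share that boundary.

Paleozoic and Mesozoic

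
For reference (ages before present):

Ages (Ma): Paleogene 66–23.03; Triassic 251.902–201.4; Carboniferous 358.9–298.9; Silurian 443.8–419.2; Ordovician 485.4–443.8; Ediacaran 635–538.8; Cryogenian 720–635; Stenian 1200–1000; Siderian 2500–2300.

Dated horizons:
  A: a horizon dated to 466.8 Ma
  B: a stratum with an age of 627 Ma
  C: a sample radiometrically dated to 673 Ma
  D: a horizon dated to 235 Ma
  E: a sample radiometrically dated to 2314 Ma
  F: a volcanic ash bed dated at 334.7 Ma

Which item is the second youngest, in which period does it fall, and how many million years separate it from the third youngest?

Sorted youngest-first by Ma: D (235), F (334.7), A (466.8), B (627), C (673), E (2314).
The second youngest is F at 334.7 Ma, which lies in 358.9–298.9 Ma: the Carboniferous.
The third youngest is A at 466.8 Ma; separation = |334.7 − 466.8| = 132.1 Myr.

F, in the Carboniferous; 132.1 million years to A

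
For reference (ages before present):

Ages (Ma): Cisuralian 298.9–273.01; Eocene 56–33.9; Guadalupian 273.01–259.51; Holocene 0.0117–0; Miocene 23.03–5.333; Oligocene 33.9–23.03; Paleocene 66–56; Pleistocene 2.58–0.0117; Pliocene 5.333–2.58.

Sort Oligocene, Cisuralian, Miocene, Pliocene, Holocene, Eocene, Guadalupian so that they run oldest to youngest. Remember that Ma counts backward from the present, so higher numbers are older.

Sorting by start age (descending Ma, since larger Ma = older): Cisuralian began 298.9, Guadalupian began 273.01, Eocene began 56, Oligocene began 33.9, Miocene began 23.03, Pliocene began 5.333, Holocene began 0.0117.

Cisuralian, Guadalupian, Eocene, Oligocene, Miocene, Pliocene, Holocene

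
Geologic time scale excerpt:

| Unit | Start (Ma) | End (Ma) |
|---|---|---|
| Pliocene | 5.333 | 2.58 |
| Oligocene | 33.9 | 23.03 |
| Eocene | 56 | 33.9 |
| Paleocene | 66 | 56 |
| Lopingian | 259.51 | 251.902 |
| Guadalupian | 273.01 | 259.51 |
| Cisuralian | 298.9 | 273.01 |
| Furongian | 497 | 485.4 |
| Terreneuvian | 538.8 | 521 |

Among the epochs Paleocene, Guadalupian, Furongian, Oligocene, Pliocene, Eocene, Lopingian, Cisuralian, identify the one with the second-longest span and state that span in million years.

Durations: Paleocene 10; Guadalupian 13.5; Furongian 11.6; Oligocene 10.87; Pliocene 2.753; Eocene 22.1; Lopingian 7.608; Cisuralian 25.89 Myr.
Sorted longest-first: Cisuralian (25.89), Eocene (22.1), Guadalupian (13.5), Furongian (11.6), Oligocene (10.87), Paleocene (10), Lopingian (7.608), Pliocene (2.753).
The second longest is Eocene at 22.1 Myr.

Eocene, 22.1 million years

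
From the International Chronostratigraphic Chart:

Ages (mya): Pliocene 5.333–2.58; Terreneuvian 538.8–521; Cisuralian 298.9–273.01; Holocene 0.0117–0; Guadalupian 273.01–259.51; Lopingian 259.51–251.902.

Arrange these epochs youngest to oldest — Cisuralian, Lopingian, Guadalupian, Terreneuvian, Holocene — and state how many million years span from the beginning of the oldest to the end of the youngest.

Start ages (Ma): Terreneuvian 538.8, Cisuralian 298.9, Guadalupian 273.01, Lopingian 259.51, Holocene 0.0117.
Ordered youngest to oldest: Holocene, Lopingian, Guadalupian, Cisuralian, Terreneuvian.
Span = 538.8 − 0 = 538.8 Myr.

Holocene → Lopingian → Guadalupian → Cisuralian → Terreneuvian; total span 538.8 Myr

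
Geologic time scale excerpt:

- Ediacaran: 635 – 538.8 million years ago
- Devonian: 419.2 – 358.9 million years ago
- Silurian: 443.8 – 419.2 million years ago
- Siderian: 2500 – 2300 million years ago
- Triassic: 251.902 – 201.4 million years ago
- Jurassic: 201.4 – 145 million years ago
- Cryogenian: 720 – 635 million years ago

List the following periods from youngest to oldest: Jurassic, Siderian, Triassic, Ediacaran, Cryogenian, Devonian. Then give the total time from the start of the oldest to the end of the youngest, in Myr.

From the excerpt: Jurassic 201.4–145; Siderian 2500–2300; Triassic 251.902–201.4; Ediacaran 635–538.8; Cryogenian 720–635; Devonian 419.2–358.9 (Ma).
Larger Ma is earlier, so the oldest is Siderian and the youngest is Jurassic; youngest to oldest: Jurassic, Triassic, Devonian, Ediacaran, Cryogenian, Siderian.
Oldest start 2500 minus youngest end 145 gives 2355 Myr overall.

Jurassic → Triassic → Devonian → Ediacaran → Cryogenian → Siderian; total span 2355 Myr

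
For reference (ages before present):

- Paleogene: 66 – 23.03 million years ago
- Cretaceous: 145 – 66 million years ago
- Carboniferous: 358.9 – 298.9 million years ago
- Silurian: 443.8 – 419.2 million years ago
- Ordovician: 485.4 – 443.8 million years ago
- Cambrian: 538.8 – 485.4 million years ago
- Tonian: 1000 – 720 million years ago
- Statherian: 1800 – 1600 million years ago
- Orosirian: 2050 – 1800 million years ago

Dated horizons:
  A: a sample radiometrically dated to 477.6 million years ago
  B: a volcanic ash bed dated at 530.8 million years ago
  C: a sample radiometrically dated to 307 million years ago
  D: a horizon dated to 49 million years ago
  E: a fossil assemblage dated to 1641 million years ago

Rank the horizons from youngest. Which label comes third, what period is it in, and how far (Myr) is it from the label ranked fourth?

Smaller Ma means younger, so youngest first: D 49 < C 307 < A 477.6 < B 530.8 < E 1641.
Counting 3 along gives A (477.6 Ma); the excerpt puts that inside the Ordovician, 485.4–443.8 Ma.
Next in line is B (530.8 Ma), and 530.8 − 477.6 = 53.2 Myr.

A, in the Ordovician; 53.2 million years to B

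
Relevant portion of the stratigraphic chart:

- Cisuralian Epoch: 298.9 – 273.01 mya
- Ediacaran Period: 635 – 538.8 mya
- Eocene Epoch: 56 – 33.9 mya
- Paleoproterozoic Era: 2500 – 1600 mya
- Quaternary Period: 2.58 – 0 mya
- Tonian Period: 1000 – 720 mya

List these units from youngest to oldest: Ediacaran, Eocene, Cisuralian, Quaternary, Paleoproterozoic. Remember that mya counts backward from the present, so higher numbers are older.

Quaternary, Eocene, Cisuralian, Ediacaran, Paleoproterozoic

The oldest of these is Paleoproterozoic (starts 2500 Ma) and the youngest is Quaternary (ends 0 Ma).
In between, by decreasing start age: Ediacaran (635), Cisuralian (298.9), Eocene (56).
Listing youngest first means reversing that sequence.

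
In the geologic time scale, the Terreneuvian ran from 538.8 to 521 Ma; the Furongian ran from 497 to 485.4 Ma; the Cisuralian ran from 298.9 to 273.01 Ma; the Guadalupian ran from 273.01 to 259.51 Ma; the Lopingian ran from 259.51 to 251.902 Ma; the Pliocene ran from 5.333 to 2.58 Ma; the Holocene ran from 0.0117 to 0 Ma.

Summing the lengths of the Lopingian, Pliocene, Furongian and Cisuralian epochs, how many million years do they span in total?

47.851 million years

Duration is start − end for each: (259.51 − 251.902) + (5.333 − 2.58) + (497 − 485.4) + (298.9 − 273.01).
That is 7.608 + 2.753 + 11.6 + 25.89, which totals 47.851 million years.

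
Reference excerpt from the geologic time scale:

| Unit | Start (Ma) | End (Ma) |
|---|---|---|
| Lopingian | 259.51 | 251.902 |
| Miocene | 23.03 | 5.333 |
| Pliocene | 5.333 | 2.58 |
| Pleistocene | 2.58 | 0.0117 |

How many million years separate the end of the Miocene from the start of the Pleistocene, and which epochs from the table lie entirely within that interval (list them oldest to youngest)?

The Miocene closes at 5.333 Ma and the Pleistocene opens at 2.58 Ma, so the interval is 5.333 − 2.58 = 2.753 Myr.
An epoch fits inside if it starts at or after 5.333 Ma and ends at or before 2.58 Ma; oldest first that gives Pliocene.

2.753 million years; Pliocene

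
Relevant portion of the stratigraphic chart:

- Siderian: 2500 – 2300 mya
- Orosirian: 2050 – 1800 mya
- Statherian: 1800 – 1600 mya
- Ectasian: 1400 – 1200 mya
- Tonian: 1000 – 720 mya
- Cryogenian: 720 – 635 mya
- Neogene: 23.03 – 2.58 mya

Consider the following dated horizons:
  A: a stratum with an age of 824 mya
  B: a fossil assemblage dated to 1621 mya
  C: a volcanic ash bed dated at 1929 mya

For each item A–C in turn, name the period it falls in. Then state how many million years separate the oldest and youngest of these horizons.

A — Tonian; B — Statherian; C — Orosirian; span 1105 million years

A: 824 Ma lies in 1000–720 Ma, so Tonian.
B: 1621 Ma lies in 1800–1600 Ma, so Statherian.
C: 1929 Ma lies in 2050–1800 Ma, so Orosirian.
Oldest = 1929 Ma, youngest = 824 Ma → span 1105 Myr.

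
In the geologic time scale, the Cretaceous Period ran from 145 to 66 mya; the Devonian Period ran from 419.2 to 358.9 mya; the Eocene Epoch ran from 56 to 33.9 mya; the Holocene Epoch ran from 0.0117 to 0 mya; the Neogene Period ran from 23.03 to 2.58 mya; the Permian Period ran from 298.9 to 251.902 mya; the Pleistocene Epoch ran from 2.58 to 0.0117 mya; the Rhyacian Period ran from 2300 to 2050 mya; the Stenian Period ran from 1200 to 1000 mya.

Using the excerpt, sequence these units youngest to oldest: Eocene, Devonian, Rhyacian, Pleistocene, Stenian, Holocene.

The oldest of these is Rhyacian (starts 2300 Ma) and the youngest is Holocene (ends 0 Ma).
In between, by decreasing start age: Stenian (1200), Devonian (419.2), Eocene (56), Pleistocene (2.58).
Listing youngest first means reversing that sequence.

Holocene, Pleistocene, Eocene, Devonian, Stenian, Rhyacian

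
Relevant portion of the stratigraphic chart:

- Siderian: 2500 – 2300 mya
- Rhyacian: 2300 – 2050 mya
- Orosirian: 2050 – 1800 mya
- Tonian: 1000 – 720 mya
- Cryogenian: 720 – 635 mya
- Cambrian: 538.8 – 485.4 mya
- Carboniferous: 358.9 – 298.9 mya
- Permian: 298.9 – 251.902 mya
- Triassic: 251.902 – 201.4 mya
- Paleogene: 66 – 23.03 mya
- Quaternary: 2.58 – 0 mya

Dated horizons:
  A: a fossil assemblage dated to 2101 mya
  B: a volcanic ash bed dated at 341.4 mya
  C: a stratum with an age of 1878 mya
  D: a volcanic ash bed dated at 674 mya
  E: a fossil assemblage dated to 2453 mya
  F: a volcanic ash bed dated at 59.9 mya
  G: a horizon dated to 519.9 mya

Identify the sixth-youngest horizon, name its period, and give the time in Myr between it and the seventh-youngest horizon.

Sorted youngest-first by Ma: F (59.9), B (341.4), G (519.9), D (674), C (1878), A (2101), E (2453).
The sixth youngest is A at 2101 Ma, which lies in 2300–2050 Ma: the Rhyacian.
The seventh youngest is E at 2453 Ma; separation = |2101 − 2453| = 352 Myr.

A, in the Rhyacian; 352 million years to E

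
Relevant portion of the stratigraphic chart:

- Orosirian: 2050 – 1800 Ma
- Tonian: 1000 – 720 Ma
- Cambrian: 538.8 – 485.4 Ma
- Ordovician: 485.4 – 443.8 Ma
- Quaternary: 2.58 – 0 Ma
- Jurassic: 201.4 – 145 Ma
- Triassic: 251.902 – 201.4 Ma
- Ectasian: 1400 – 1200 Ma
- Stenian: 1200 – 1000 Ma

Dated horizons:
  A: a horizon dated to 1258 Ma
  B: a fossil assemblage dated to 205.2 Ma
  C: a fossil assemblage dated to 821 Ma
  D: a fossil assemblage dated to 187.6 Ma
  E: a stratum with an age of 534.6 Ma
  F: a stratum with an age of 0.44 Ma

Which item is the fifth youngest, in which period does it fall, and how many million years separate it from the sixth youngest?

C, in the Tonian; 437 million years to A

Sorted youngest-first by Ma: F (0.44), D (187.6), B (205.2), E (534.6), C (821), A (1258).
The fifth youngest is C at 821 Ma, which lies in 1000–720 Ma: the Tonian.
The sixth youngest is A at 1258 Ma; separation = |821 − 1258| = 437 Myr.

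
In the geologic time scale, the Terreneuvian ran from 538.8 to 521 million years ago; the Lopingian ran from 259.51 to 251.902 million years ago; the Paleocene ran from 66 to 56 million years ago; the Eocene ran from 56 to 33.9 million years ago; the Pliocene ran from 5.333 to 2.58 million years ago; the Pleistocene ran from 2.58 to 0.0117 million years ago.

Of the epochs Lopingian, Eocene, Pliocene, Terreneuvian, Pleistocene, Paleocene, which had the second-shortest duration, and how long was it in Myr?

Start − end for each: Lopingian 259.51 − 251.902 = 7.608; Eocene 56 − 33.9 = 22.1; Pliocene 5.333 − 2.58 = 2.753; Terreneuvian 538.8 − 521 = 17.8; Pleistocene 2.58 − 0.0117 = 2.5683; Paleocene 66 − 56 = 10.
Ranking these from shortest: Pleistocene < Pliocene < Lopingian < Paleocene < Terreneuvian < Eocene.
Position 2 in that ranking is Pliocene, which lasted 2.753 Myr.

Pliocene, 2.753 million years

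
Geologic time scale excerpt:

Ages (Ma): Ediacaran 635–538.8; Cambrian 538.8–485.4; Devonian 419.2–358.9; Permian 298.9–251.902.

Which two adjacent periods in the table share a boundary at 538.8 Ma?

Ediacaran and Cambrian

The Ediacaran ends at 538.8 Ma and the Cambrian begins at 538.8 Ma, so they share that boundary.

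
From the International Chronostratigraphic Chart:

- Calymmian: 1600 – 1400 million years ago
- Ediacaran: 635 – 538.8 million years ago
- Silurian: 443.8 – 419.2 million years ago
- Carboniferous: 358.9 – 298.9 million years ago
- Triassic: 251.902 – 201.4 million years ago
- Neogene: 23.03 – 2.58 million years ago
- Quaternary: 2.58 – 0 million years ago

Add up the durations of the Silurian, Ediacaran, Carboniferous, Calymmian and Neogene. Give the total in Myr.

Duration is start − end for each: (443.8 − 419.2) + (635 − 538.8) + (358.9 − 298.9) + (1600 − 1400) + (23.03 − 2.58).
That is 24.6 + 96.2 + 60 + 200 + 20.45, which totals 401.25 million years.

401.25 million years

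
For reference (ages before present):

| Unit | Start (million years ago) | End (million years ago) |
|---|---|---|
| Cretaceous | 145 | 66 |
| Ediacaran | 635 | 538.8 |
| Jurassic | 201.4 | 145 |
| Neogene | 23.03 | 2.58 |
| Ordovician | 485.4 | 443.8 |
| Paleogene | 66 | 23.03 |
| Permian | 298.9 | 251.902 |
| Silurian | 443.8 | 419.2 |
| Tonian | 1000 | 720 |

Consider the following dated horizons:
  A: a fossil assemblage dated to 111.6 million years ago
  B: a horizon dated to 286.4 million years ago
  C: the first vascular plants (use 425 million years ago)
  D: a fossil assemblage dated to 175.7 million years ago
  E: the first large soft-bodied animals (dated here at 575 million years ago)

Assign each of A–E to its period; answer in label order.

Match each age against the start–end ranges in the excerpt: A = 111.6 Ma → Cretaceous (145–66); B = 286.4 Ma → Permian (298.9–251.902); C = 425 Ma → Silurian (443.8–419.2); D = 175.7 Ma → Jurassic (201.4–145); E = 575 Ma → Ediacaran (635–538.8).

A — Cretaceous; B — Permian; C — Silurian; D — Jurassic; E — Ediacaran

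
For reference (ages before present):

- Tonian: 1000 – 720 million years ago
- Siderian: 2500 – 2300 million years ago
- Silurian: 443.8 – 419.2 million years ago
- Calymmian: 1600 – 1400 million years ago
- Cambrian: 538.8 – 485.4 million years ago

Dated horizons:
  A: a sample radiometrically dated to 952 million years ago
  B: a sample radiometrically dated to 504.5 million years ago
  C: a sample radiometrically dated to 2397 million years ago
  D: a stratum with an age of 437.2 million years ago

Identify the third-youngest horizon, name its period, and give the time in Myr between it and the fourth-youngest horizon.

A, in the Tonian; 1445 million years to C

Sorted youngest-first by Ma: D (437.2), B (504.5), A (952), C (2397).
The third youngest is A at 952 Ma, which lies in 1000–720 Ma: the Tonian.
The fourth youngest is C at 2397 Ma; separation = |952 − 2397| = 1445 Myr.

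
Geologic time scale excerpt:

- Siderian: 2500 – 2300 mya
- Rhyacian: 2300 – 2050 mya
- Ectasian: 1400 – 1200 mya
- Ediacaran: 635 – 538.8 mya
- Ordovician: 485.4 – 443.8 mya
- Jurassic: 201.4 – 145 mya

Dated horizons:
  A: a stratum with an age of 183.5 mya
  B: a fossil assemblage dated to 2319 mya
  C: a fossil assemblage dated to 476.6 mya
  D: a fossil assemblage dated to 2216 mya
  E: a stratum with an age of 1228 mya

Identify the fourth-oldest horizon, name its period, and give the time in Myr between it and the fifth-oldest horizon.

Larger Ma means older, so oldest first: B 2319 > D 2216 > E 1228 > C 476.6 > A 183.5.
Counting 4 along gives C (476.6 Ma); the excerpt puts that inside the Ordovician, 485.4–443.8 Ma.
Next in line is A (183.5 Ma), and 476.6 − 183.5 = 293.1 Myr.

C, in the Ordovician; 293.1 million years to A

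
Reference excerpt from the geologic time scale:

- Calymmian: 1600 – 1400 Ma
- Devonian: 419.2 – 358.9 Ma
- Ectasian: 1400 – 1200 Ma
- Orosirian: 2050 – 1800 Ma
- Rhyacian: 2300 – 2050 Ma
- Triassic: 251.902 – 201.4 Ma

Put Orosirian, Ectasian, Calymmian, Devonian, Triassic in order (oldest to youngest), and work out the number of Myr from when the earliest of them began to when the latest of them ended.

Orosirian, Calymmian, Ectasian, Devonian, Triassic; total span 1848.6 Myr

From the excerpt: Orosirian 2050–1800; Ectasian 1400–1200; Calymmian 1600–1400; Devonian 419.2–358.9; Triassic 251.902–201.4 (Ma).
Larger Ma is earlier, so the oldest is Orosirian and the youngest is Triassic; oldest to youngest: Orosirian, Calymmian, Ectasian, Devonian, Triassic.
Oldest start 2050 minus youngest end 201.4 gives 1848.6 Myr overall.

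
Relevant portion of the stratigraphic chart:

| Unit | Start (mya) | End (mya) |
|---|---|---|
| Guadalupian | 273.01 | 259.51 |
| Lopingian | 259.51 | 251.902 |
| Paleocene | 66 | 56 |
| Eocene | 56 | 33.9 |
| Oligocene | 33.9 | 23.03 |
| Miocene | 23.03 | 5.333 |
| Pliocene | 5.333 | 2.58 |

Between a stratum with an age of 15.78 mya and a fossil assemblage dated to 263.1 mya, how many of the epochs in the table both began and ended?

4

263.1 Ma sits inside the Guadalupian (273.01–259.51) and 15.78 Ma inside the Miocene (23.03–5.333); neither of those is wholly between the two dates.
The listed epochs lying completely between them are Lopingian, Paleocene, Eocene, Oligocene — 4 in all.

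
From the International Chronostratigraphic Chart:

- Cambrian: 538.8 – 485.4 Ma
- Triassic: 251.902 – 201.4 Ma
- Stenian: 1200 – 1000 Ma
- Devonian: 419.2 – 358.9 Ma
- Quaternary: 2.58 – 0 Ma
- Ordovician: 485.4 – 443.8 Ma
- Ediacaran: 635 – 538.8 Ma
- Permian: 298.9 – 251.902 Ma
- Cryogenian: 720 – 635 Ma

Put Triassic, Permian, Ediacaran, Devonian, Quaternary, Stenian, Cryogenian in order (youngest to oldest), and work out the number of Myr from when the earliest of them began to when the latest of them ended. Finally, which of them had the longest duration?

Quaternary → Triassic → Permian → Devonian → Ediacaran → Cryogenian → Stenian; total span 1200 Myr; longest is Stenian

Start ages (Ma): Stenian 1200, Cryogenian 720, Ediacaran 635, Devonian 419.2, Permian 298.9, Triassic 251.902, Quaternary 2.58.
Ordered youngest to oldest: Quaternary, Triassic, Permian, Devonian, Ediacaran, Cryogenian, Stenian.
Span = 1200 − 0 = 1200 Myr.
Durations: Quaternary 2.58, Ediacaran 96.2, Triassic 50.502, Cryogenian 85, Stenian 200, Devonian 60.3, Permian 46.998 → longest is Stenian (200 Myr).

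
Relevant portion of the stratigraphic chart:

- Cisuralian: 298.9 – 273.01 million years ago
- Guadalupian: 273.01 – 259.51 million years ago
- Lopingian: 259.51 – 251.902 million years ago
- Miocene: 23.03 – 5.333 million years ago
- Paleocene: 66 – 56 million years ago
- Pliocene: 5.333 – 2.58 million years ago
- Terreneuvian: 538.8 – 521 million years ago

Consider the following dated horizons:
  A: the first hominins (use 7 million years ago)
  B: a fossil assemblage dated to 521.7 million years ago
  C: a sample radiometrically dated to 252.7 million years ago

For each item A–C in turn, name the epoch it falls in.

Match each age against the start–end ranges in the excerpt: A = 7 Ma → Miocene (23.03–5.333); B = 521.7 Ma → Terreneuvian (538.8–521); C = 252.7 Ma → Lopingian (259.51–251.902).

A — Miocene; B — Terreneuvian; C — Lopingian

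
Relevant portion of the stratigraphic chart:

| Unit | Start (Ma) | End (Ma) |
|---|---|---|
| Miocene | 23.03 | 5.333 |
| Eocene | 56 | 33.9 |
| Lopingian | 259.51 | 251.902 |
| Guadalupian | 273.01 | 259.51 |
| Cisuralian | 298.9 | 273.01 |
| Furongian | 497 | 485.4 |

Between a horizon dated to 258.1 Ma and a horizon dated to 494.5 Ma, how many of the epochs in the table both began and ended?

The older date is 494.5 Ma and the younger is 258.1 Ma.
Epochs with start < 494.5 and end > 258.1 Ma: Cisuralian (298.9–273.01), Guadalupian (273.01–259.51).
That is 2 complete epochs.

2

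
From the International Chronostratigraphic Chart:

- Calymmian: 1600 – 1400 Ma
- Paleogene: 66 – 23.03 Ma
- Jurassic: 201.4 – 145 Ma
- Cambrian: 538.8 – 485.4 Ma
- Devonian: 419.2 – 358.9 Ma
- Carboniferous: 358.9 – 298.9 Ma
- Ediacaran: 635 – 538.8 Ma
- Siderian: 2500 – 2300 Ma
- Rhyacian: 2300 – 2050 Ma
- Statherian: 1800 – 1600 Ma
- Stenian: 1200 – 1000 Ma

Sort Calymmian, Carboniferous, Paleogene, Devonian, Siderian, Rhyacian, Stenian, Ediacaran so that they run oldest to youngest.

Read off each span (Ma): Calymmian 1600–1400; Carboniferous 358.9–298.9; Paleogene 66–23.03; Devonian 419.2–358.9; Siderian 2500–2300; Rhyacian 2300–2050; Stenian 1200–1000; Ediacaran 635–538.8.
Larger Ma is older, so oldest→youngest is Siderian, Rhyacian, Calymmian, Stenian, Ediacaran, Devonian, Carboniferous, Paleogene.

Siderian, then Rhyacian, then Calymmian, then Stenian, then Ediacaran, then Devonian, then Carboniferous, then Paleogene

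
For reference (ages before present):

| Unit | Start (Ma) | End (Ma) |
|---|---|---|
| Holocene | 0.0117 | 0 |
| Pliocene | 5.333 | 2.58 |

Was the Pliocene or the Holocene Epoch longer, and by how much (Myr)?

Pliocene: 5.333 − 2.58 = 2.753 Myr.
Holocene: 0.0117 − 0 = 0.0117 Myr.
Difference: 2.753 − 0.0117 = 2.7413 Myr, so the Pliocene was longer.

Pliocene, by 2.7413 million years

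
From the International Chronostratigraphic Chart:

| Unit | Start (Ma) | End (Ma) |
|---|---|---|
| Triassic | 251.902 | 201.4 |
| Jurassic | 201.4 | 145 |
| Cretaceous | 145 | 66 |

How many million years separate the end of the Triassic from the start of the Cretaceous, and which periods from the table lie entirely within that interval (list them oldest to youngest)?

The Triassic closes at 201.4 Ma and the Cretaceous opens at 145 Ma, so the interval is 201.4 − 145 = 56.4 Myr.
A period fits inside if it starts at or after 201.4 Ma and ends at or before 145 Ma; oldest first that gives Jurassic.

56.4 million years; Jurassic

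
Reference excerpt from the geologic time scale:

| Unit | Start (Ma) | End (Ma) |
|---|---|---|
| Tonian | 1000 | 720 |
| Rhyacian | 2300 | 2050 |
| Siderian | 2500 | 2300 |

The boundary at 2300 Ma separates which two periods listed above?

Siderian and Rhyacian

The Siderian ends at 2300 Ma and the Rhyacian begins at 2300 Ma, so they share that boundary.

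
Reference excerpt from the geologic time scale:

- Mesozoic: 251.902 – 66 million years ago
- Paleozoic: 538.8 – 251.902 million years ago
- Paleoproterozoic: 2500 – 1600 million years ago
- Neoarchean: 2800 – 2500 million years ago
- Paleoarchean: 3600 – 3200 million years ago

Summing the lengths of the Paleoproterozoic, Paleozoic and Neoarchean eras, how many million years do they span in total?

1486.898 million years

Duration is start − end for each: (2500 − 1600) + (538.8 − 251.902) + (2800 − 2500).
That is 900 + 286.898 + 300, which totals 1486.898 million years.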